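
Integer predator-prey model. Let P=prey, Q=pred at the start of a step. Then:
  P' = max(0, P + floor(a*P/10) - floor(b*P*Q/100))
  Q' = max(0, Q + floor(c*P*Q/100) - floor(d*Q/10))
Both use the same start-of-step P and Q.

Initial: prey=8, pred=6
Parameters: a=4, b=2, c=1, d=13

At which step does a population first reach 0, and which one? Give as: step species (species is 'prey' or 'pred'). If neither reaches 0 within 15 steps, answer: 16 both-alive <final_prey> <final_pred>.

Step 1: prey: 8+3-0=11; pred: 6+0-7=0
First extinction: pred at step 1

Answer: 1 pred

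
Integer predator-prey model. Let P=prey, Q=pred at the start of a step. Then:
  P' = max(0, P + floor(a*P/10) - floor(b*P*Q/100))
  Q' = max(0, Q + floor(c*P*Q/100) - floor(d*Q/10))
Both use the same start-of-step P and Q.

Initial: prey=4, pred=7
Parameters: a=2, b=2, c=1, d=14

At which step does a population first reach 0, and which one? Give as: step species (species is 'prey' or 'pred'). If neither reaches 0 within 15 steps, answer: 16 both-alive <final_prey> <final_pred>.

Step 1: prey: 4+0-0=4; pred: 7+0-9=0
First extinction: pred at step 1

Answer: 1 pred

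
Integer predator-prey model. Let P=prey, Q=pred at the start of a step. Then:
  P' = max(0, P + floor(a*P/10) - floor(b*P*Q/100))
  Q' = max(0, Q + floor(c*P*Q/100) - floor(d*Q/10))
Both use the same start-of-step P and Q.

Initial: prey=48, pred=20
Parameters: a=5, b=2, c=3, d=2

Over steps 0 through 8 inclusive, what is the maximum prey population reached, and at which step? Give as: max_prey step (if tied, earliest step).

Answer: 53 1

Derivation:
Step 1: prey: 48+24-19=53; pred: 20+28-4=44
Step 2: prey: 53+26-46=33; pred: 44+69-8=105
Step 3: prey: 33+16-69=0; pred: 105+103-21=187
Step 4: prey: 0+0-0=0; pred: 187+0-37=150
Step 5: prey: 0+0-0=0; pred: 150+0-30=120
Step 6: prey: 0+0-0=0; pred: 120+0-24=96
Step 7: prey: 0+0-0=0; pred: 96+0-19=77
Step 8: prey: 0+0-0=0; pred: 77+0-15=62
Max prey = 53 at step 1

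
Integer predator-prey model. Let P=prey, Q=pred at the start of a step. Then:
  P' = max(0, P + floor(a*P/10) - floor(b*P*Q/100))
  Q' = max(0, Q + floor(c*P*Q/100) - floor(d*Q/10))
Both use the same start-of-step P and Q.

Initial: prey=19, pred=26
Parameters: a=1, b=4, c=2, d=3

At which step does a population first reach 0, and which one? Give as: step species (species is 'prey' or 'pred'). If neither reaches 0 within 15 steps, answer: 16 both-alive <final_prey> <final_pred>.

Answer: 2 prey

Derivation:
Step 1: prey: 19+1-19=1; pred: 26+9-7=28
Step 2: prey: 1+0-1=0; pred: 28+0-8=20
First extinction: prey at step 2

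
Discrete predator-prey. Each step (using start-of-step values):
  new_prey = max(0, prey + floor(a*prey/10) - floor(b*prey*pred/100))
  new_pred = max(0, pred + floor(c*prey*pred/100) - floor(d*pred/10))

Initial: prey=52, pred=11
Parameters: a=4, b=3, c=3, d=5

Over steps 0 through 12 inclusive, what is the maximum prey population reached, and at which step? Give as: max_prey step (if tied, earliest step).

Step 1: prey: 52+20-17=55; pred: 11+17-5=23
Step 2: prey: 55+22-37=40; pred: 23+37-11=49
Step 3: prey: 40+16-58=0; pred: 49+58-24=83
Step 4: prey: 0+0-0=0; pred: 83+0-41=42
Step 5: prey: 0+0-0=0; pred: 42+0-21=21
Step 6: prey: 0+0-0=0; pred: 21+0-10=11
Step 7: prey: 0+0-0=0; pred: 11+0-5=6
Step 8: prey: 0+0-0=0; pred: 6+0-3=3
Step 9: prey: 0+0-0=0; pred: 3+0-1=2
Step 10: prey: 0+0-0=0; pred: 2+0-1=1
Step 11: prey: 0+0-0=0; pred: 1+0-0=1
Step 12: prey: 0+0-0=0; pred: 1+0-0=1
Max prey = 55 at step 1

Answer: 55 1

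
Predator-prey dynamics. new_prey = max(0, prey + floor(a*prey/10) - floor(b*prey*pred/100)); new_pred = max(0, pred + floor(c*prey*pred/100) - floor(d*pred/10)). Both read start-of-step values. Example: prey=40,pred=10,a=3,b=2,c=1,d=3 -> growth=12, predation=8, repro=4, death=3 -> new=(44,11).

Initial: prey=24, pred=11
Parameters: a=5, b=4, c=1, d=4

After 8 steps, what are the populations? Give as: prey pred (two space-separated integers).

Step 1: prey: 24+12-10=26; pred: 11+2-4=9
Step 2: prey: 26+13-9=30; pred: 9+2-3=8
Step 3: prey: 30+15-9=36; pred: 8+2-3=7
Step 4: prey: 36+18-10=44; pred: 7+2-2=7
Step 5: prey: 44+22-12=54; pred: 7+3-2=8
Step 6: prey: 54+27-17=64; pred: 8+4-3=9
Step 7: prey: 64+32-23=73; pred: 9+5-3=11
Step 8: prey: 73+36-32=77; pred: 11+8-4=15

Answer: 77 15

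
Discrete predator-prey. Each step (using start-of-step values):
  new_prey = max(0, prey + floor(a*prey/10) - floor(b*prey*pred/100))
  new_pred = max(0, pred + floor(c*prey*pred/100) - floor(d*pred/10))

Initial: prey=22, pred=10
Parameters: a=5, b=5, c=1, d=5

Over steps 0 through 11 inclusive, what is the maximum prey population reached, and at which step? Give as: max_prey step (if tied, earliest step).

Answer: 167 9

Derivation:
Step 1: prey: 22+11-11=22; pred: 10+2-5=7
Step 2: prey: 22+11-7=26; pred: 7+1-3=5
Step 3: prey: 26+13-6=33; pred: 5+1-2=4
Step 4: prey: 33+16-6=43; pred: 4+1-2=3
Step 5: prey: 43+21-6=58; pred: 3+1-1=3
Step 6: prey: 58+29-8=79; pred: 3+1-1=3
Step 7: prey: 79+39-11=107; pred: 3+2-1=4
Step 8: prey: 107+53-21=139; pred: 4+4-2=6
Step 9: prey: 139+69-41=167; pred: 6+8-3=11
Step 10: prey: 167+83-91=159; pred: 11+18-5=24
Step 11: prey: 159+79-190=48; pred: 24+38-12=50
Max prey = 167 at step 9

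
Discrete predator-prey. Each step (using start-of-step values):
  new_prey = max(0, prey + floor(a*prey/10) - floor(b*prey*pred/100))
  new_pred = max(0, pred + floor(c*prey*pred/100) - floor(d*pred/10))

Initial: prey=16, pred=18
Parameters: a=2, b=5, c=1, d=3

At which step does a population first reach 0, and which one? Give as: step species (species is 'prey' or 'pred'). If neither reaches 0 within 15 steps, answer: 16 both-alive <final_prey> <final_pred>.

Answer: 16 both-alive 2 3

Derivation:
Step 1: prey: 16+3-14=5; pred: 18+2-5=15
Step 2: prey: 5+1-3=3; pred: 15+0-4=11
Step 3: prey: 3+0-1=2; pred: 11+0-3=8
Step 4: prey: 2+0-0=2; pred: 8+0-2=6
Step 5: prey: 2+0-0=2; pred: 6+0-1=5
Step 6: prey: 2+0-0=2; pred: 5+0-1=4
Step 7: prey: 2+0-0=2; pred: 4+0-1=3
Step 8: prey: 2+0-0=2; pred: 3+0-0=3
Steps 9-15: state stable at prey=2, pred=3 (no change)
No extinction within 15 steps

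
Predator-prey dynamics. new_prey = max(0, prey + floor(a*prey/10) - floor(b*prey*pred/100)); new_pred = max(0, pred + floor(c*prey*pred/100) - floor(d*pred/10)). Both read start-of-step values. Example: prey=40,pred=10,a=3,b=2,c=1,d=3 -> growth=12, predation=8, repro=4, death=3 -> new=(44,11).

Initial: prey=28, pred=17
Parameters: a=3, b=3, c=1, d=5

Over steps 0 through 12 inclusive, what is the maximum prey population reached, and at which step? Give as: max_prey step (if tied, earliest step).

Step 1: prey: 28+8-14=22; pred: 17+4-8=13
Step 2: prey: 22+6-8=20; pred: 13+2-6=9
Step 3: prey: 20+6-5=21; pred: 9+1-4=6
Step 4: prey: 21+6-3=24; pred: 6+1-3=4
Step 5: prey: 24+7-2=29; pred: 4+0-2=2
Step 6: prey: 29+8-1=36; pred: 2+0-1=1
Step 7: prey: 36+10-1=45; pred: 1+0-0=1
Step 8: prey: 45+13-1=57; pred: 1+0-0=1
Step 9: prey: 57+17-1=73; pred: 1+0-0=1
Step 10: prey: 73+21-2=92; pred: 1+0-0=1
Step 11: prey: 92+27-2=117; pred: 1+0-0=1
Step 12: prey: 117+35-3=149; pred: 1+1-0=2
Max prey = 149 at step 12

Answer: 149 12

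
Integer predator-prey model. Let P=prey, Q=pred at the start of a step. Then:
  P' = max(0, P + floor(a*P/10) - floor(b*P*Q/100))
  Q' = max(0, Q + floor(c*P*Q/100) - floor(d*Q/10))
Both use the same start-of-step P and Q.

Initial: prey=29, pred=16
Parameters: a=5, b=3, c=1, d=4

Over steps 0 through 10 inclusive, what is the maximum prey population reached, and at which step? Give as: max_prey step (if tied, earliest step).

Answer: 60 8

Derivation:
Step 1: prey: 29+14-13=30; pred: 16+4-6=14
Step 2: prey: 30+15-12=33; pred: 14+4-5=13
Step 3: prey: 33+16-12=37; pred: 13+4-5=12
Step 4: prey: 37+18-13=42; pred: 12+4-4=12
Step 5: prey: 42+21-15=48; pred: 12+5-4=13
Step 6: prey: 48+24-18=54; pred: 13+6-5=14
Step 7: prey: 54+27-22=59; pred: 14+7-5=16
Step 8: prey: 59+29-28=60; pred: 16+9-6=19
Step 9: prey: 60+30-34=56; pred: 19+11-7=23
Step 10: prey: 56+28-38=46; pred: 23+12-9=26
Max prey = 60 at step 8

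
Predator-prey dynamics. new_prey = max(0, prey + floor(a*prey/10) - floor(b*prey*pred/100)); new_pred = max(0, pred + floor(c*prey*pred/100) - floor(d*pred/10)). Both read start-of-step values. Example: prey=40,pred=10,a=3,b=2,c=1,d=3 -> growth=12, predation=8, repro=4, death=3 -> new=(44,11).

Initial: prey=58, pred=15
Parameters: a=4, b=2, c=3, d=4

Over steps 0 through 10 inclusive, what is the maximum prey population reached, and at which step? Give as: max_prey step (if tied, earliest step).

Answer: 64 1

Derivation:
Step 1: prey: 58+23-17=64; pred: 15+26-6=35
Step 2: prey: 64+25-44=45; pred: 35+67-14=88
Step 3: prey: 45+18-79=0; pred: 88+118-35=171
Step 4: prey: 0+0-0=0; pred: 171+0-68=103
Step 5: prey: 0+0-0=0; pred: 103+0-41=62
Step 6: prey: 0+0-0=0; pred: 62+0-24=38
Step 7: prey: 0+0-0=0; pred: 38+0-15=23
Step 8: prey: 0+0-0=0; pred: 23+0-9=14
Step 9: prey: 0+0-0=0; pred: 14+0-5=9
Step 10: prey: 0+0-0=0; pred: 9+0-3=6
Max prey = 64 at step 1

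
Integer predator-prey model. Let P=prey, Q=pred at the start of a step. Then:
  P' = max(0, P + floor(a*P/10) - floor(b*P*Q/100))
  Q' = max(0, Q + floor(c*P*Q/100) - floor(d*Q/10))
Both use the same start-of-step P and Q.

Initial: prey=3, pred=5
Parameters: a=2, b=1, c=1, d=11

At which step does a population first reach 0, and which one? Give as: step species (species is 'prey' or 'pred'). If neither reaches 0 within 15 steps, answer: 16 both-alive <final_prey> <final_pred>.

Step 1: prey: 3+0-0=3; pred: 5+0-5=0
First extinction: pred at step 1

Answer: 1 pred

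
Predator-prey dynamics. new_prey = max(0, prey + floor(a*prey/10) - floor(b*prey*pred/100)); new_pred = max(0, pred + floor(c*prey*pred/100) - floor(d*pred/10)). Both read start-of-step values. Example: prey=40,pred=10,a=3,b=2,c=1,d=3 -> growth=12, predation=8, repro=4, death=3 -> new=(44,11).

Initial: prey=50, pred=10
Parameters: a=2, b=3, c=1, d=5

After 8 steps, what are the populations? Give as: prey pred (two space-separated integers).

Step 1: prey: 50+10-15=45; pred: 10+5-5=10
Step 2: prey: 45+9-13=41; pred: 10+4-5=9
Step 3: prey: 41+8-11=38; pred: 9+3-4=8
Step 4: prey: 38+7-9=36; pred: 8+3-4=7
Step 5: prey: 36+7-7=36; pred: 7+2-3=6
Step 6: prey: 36+7-6=37; pred: 6+2-3=5
Step 7: prey: 37+7-5=39; pred: 5+1-2=4
Step 8: prey: 39+7-4=42; pred: 4+1-2=3

Answer: 42 3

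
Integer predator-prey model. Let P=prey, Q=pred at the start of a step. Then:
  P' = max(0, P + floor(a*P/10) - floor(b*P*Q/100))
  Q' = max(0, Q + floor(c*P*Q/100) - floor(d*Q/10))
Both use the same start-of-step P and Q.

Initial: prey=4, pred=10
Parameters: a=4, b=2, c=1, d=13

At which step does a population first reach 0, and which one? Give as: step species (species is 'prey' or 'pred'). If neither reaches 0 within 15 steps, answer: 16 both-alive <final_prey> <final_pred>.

Answer: 1 pred

Derivation:
Step 1: prey: 4+1-0=5; pred: 10+0-13=0
First extinction: pred at step 1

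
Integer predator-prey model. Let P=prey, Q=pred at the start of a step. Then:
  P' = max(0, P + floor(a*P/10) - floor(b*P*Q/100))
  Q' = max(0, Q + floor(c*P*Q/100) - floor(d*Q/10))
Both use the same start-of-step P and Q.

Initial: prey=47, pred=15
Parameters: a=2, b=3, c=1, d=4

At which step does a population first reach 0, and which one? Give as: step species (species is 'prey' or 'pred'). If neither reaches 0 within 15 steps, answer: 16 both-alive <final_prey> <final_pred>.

Step 1: prey: 47+9-21=35; pred: 15+7-6=16
Step 2: prey: 35+7-16=26; pred: 16+5-6=15
Step 3: prey: 26+5-11=20; pred: 15+3-6=12
Step 4: prey: 20+4-7=17; pred: 12+2-4=10
Step 5: prey: 17+3-5=15; pred: 10+1-4=7
Step 6: prey: 15+3-3=15; pred: 7+1-2=6
Step 7: prey: 15+3-2=16; pred: 6+0-2=4
Step 8: prey: 16+3-1=18; pred: 4+0-1=3
Step 9: prey: 18+3-1=20; pred: 3+0-1=2
Step 10: prey: 20+4-1=23; pred: 2+0-0=2
Step 11: prey: 23+4-1=26; pred: 2+0-0=2
Step 12: prey: 26+5-1=30; pred: 2+0-0=2
Step 13: prey: 30+6-1=35; pred: 2+0-0=2
Step 14: prey: 35+7-2=40; pred: 2+0-0=2
Step 15: prey: 40+8-2=46; pred: 2+0-0=2
No extinction within 15 steps

Answer: 16 both-alive 46 2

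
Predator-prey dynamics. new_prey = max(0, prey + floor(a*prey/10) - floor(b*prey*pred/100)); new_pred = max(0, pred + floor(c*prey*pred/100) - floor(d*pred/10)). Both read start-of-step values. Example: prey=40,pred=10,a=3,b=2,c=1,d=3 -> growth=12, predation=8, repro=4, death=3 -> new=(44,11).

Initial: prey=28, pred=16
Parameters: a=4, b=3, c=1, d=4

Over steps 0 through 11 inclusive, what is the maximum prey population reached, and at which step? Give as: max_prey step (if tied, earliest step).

Answer: 77 11

Derivation:
Step 1: prey: 28+11-13=26; pred: 16+4-6=14
Step 2: prey: 26+10-10=26; pred: 14+3-5=12
Step 3: prey: 26+10-9=27; pred: 12+3-4=11
Step 4: prey: 27+10-8=29; pred: 11+2-4=9
Step 5: prey: 29+11-7=33; pred: 9+2-3=8
Step 6: prey: 33+13-7=39; pred: 8+2-3=7
Step 7: prey: 39+15-8=46; pred: 7+2-2=7
Step 8: prey: 46+18-9=55; pred: 7+3-2=8
Step 9: prey: 55+22-13=64; pred: 8+4-3=9
Step 10: prey: 64+25-17=72; pred: 9+5-3=11
Step 11: prey: 72+28-23=77; pred: 11+7-4=14
Max prey = 77 at step 11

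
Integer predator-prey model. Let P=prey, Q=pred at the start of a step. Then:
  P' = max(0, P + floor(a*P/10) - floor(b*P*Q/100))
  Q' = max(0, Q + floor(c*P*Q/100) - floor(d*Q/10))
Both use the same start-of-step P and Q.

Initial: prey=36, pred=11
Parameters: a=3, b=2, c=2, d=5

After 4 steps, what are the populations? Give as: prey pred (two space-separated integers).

Step 1: prey: 36+10-7=39; pred: 11+7-5=13
Step 2: prey: 39+11-10=40; pred: 13+10-6=17
Step 3: prey: 40+12-13=39; pred: 17+13-8=22
Step 4: prey: 39+11-17=33; pred: 22+17-11=28

Answer: 33 28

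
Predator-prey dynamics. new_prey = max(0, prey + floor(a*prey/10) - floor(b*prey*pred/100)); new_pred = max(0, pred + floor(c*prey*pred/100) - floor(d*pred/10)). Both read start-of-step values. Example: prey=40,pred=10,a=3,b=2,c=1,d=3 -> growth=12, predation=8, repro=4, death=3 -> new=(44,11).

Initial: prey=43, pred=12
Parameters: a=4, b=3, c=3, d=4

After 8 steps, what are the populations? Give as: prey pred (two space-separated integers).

Step 1: prey: 43+17-15=45; pred: 12+15-4=23
Step 2: prey: 45+18-31=32; pred: 23+31-9=45
Step 3: prey: 32+12-43=1; pred: 45+43-18=70
Step 4: prey: 1+0-2=0; pred: 70+2-28=44
Step 5: prey: 0+0-0=0; pred: 44+0-17=27
Step 6: prey: 0+0-0=0; pred: 27+0-10=17
Step 7: prey: 0+0-0=0; pred: 17+0-6=11
Step 8: prey: 0+0-0=0; pred: 11+0-4=7

Answer: 0 7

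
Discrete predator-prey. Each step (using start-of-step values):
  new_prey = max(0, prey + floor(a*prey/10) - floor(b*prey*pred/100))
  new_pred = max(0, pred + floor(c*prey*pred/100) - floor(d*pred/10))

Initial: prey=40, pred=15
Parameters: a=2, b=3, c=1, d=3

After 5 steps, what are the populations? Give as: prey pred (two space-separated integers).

Answer: 10 11

Derivation:
Step 1: prey: 40+8-18=30; pred: 15+6-4=17
Step 2: prey: 30+6-15=21; pred: 17+5-5=17
Step 3: prey: 21+4-10=15; pred: 17+3-5=15
Step 4: prey: 15+3-6=12; pred: 15+2-4=13
Step 5: prey: 12+2-4=10; pred: 13+1-3=11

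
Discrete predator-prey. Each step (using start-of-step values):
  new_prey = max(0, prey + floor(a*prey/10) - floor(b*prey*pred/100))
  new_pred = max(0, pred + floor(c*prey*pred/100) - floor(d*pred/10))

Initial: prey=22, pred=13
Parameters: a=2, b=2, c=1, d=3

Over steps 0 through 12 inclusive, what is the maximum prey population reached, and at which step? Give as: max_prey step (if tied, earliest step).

Step 1: prey: 22+4-5=21; pred: 13+2-3=12
Step 2: prey: 21+4-5=20; pred: 12+2-3=11
Step 3: prey: 20+4-4=20; pred: 11+2-3=10
Step 4: prey: 20+4-4=20; pred: 10+2-3=9
Step 5: prey: 20+4-3=21; pred: 9+1-2=8
Step 6: prey: 21+4-3=22; pred: 8+1-2=7
Step 7: prey: 22+4-3=23; pred: 7+1-2=6
Step 8: prey: 23+4-2=25; pred: 6+1-1=6
Step 9: prey: 25+5-3=27; pred: 6+1-1=6
Step 10: prey: 27+5-3=29; pred: 6+1-1=6
Step 11: prey: 29+5-3=31; pred: 6+1-1=6
Step 12: prey: 31+6-3=34; pred: 6+1-1=6
Max prey = 34 at step 12

Answer: 34 12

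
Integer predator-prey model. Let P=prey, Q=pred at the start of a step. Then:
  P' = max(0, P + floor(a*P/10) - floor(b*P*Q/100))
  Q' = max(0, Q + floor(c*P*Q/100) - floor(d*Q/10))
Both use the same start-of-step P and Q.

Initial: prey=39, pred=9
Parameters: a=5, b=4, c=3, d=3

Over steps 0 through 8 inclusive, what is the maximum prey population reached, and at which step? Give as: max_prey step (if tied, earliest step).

Answer: 44 1

Derivation:
Step 1: prey: 39+19-14=44; pred: 9+10-2=17
Step 2: prey: 44+22-29=37; pred: 17+22-5=34
Step 3: prey: 37+18-50=5; pred: 34+37-10=61
Step 4: prey: 5+2-12=0; pred: 61+9-18=52
Step 5: prey: 0+0-0=0; pred: 52+0-15=37
Step 6: prey: 0+0-0=0; pred: 37+0-11=26
Step 7: prey: 0+0-0=0; pred: 26+0-7=19
Step 8: prey: 0+0-0=0; pred: 19+0-5=14
Max prey = 44 at step 1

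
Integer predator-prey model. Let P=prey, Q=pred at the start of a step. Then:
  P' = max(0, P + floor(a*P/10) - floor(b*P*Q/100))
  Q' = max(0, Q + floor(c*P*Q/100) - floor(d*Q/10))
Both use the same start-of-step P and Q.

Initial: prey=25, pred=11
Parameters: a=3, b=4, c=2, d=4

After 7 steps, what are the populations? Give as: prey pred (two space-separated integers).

Answer: 11 6

Derivation:
Step 1: prey: 25+7-11=21; pred: 11+5-4=12
Step 2: prey: 21+6-10=17; pred: 12+5-4=13
Step 3: prey: 17+5-8=14; pred: 13+4-5=12
Step 4: prey: 14+4-6=12; pred: 12+3-4=11
Step 5: prey: 12+3-5=10; pred: 11+2-4=9
Step 6: prey: 10+3-3=10; pred: 9+1-3=7
Step 7: prey: 10+3-2=11; pred: 7+1-2=6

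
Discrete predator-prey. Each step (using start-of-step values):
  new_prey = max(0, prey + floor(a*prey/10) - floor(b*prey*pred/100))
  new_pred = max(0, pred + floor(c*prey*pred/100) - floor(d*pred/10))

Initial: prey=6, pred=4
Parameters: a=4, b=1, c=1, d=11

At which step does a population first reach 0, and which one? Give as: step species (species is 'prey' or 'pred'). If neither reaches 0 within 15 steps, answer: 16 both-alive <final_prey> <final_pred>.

Step 1: prey: 6+2-0=8; pred: 4+0-4=0
First extinction: pred at step 1

Answer: 1 pred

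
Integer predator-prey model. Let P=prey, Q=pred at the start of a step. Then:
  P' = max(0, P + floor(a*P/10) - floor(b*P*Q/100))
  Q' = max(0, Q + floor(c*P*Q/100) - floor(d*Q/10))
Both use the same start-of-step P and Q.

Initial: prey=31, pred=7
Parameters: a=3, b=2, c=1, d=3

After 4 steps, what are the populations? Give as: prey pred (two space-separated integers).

Step 1: prey: 31+9-4=36; pred: 7+2-2=7
Step 2: prey: 36+10-5=41; pred: 7+2-2=7
Step 3: prey: 41+12-5=48; pred: 7+2-2=7
Step 4: prey: 48+14-6=56; pred: 7+3-2=8

Answer: 56 8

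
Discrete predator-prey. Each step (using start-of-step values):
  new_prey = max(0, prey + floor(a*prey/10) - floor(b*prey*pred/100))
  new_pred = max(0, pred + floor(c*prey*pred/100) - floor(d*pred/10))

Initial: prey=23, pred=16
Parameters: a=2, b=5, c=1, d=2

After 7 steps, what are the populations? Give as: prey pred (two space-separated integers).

Answer: 1 6

Derivation:
Step 1: prey: 23+4-18=9; pred: 16+3-3=16
Step 2: prey: 9+1-7=3; pred: 16+1-3=14
Step 3: prey: 3+0-2=1; pred: 14+0-2=12
Step 4: prey: 1+0-0=1; pred: 12+0-2=10
Step 5: prey: 1+0-0=1; pred: 10+0-2=8
Step 6: prey: 1+0-0=1; pred: 8+0-1=7
Step 7: prey: 1+0-0=1; pred: 7+0-1=6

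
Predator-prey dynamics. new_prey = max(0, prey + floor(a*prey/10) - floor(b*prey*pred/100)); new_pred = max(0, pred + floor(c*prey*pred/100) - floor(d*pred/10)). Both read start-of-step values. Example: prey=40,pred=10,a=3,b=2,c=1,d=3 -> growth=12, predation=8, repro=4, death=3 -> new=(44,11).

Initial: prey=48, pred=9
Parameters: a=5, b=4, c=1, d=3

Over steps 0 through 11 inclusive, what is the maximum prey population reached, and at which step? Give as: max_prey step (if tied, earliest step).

Answer: 58 2

Derivation:
Step 1: prey: 48+24-17=55; pred: 9+4-2=11
Step 2: prey: 55+27-24=58; pred: 11+6-3=14
Step 3: prey: 58+29-32=55; pred: 14+8-4=18
Step 4: prey: 55+27-39=43; pred: 18+9-5=22
Step 5: prey: 43+21-37=27; pred: 22+9-6=25
Step 6: prey: 27+13-27=13; pred: 25+6-7=24
Step 7: prey: 13+6-12=7; pred: 24+3-7=20
Step 8: prey: 7+3-5=5; pred: 20+1-6=15
Step 9: prey: 5+2-3=4; pred: 15+0-4=11
Step 10: prey: 4+2-1=5; pred: 11+0-3=8
Step 11: prey: 5+2-1=6; pred: 8+0-2=6
Max prey = 58 at step 2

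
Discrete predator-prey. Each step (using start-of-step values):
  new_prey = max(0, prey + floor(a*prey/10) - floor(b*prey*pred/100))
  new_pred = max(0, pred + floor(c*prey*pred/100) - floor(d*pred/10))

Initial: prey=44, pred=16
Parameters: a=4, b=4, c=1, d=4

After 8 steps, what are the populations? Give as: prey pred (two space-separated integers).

Answer: 25 4

Derivation:
Step 1: prey: 44+17-28=33; pred: 16+7-6=17
Step 2: prey: 33+13-22=24; pred: 17+5-6=16
Step 3: prey: 24+9-15=18; pred: 16+3-6=13
Step 4: prey: 18+7-9=16; pred: 13+2-5=10
Step 5: prey: 16+6-6=16; pred: 10+1-4=7
Step 6: prey: 16+6-4=18; pred: 7+1-2=6
Step 7: prey: 18+7-4=21; pred: 6+1-2=5
Step 8: prey: 21+8-4=25; pred: 5+1-2=4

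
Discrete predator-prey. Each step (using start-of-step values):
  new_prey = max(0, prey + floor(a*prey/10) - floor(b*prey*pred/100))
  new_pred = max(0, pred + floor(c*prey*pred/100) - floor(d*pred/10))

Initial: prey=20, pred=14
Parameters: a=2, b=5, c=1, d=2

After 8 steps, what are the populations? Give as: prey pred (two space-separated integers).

Answer: 2 5

Derivation:
Step 1: prey: 20+4-14=10; pred: 14+2-2=14
Step 2: prey: 10+2-7=5; pred: 14+1-2=13
Step 3: prey: 5+1-3=3; pred: 13+0-2=11
Step 4: prey: 3+0-1=2; pred: 11+0-2=9
Step 5: prey: 2+0-0=2; pred: 9+0-1=8
Step 6: prey: 2+0-0=2; pred: 8+0-1=7
Step 7: prey: 2+0-0=2; pred: 7+0-1=6
Step 8: prey: 2+0-0=2; pred: 6+0-1=5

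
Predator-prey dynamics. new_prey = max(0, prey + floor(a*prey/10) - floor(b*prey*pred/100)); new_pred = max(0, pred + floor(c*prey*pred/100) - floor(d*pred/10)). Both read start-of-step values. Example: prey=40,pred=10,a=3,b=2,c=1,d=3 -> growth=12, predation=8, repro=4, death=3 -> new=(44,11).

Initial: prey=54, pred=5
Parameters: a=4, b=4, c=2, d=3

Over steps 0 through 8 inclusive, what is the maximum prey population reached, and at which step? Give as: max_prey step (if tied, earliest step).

Answer: 68 2

Derivation:
Step 1: prey: 54+21-10=65; pred: 5+5-1=9
Step 2: prey: 65+26-23=68; pred: 9+11-2=18
Step 3: prey: 68+27-48=47; pred: 18+24-5=37
Step 4: prey: 47+18-69=0; pred: 37+34-11=60
Step 5: prey: 0+0-0=0; pred: 60+0-18=42
Step 6: prey: 0+0-0=0; pred: 42+0-12=30
Step 7: prey: 0+0-0=0; pred: 30+0-9=21
Step 8: prey: 0+0-0=0; pred: 21+0-6=15
Max prey = 68 at step 2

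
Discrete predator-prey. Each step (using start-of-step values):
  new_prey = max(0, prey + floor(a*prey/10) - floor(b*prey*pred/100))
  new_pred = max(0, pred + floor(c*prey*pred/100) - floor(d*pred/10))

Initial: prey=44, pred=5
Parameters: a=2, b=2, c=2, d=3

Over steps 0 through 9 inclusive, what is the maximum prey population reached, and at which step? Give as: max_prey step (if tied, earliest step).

Answer: 50 2

Derivation:
Step 1: prey: 44+8-4=48; pred: 5+4-1=8
Step 2: prey: 48+9-7=50; pred: 8+7-2=13
Step 3: prey: 50+10-13=47; pred: 13+13-3=23
Step 4: prey: 47+9-21=35; pred: 23+21-6=38
Step 5: prey: 35+7-26=16; pred: 38+26-11=53
Step 6: prey: 16+3-16=3; pred: 53+16-15=54
Step 7: prey: 3+0-3=0; pred: 54+3-16=41
Step 8: prey: 0+0-0=0; pred: 41+0-12=29
Step 9: prey: 0+0-0=0; pred: 29+0-8=21
Max prey = 50 at step 2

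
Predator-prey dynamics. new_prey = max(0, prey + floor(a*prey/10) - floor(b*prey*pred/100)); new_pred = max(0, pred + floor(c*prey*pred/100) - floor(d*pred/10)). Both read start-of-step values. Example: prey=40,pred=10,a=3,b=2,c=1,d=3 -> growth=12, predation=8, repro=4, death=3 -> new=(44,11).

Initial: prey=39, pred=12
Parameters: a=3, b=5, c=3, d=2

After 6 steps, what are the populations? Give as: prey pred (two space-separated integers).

Step 1: prey: 39+11-23=27; pred: 12+14-2=24
Step 2: prey: 27+8-32=3; pred: 24+19-4=39
Step 3: prey: 3+0-5=0; pred: 39+3-7=35
Step 4: prey: 0+0-0=0; pred: 35+0-7=28
Step 5: prey: 0+0-0=0; pred: 28+0-5=23
Step 6: prey: 0+0-0=0; pred: 23+0-4=19

Answer: 0 19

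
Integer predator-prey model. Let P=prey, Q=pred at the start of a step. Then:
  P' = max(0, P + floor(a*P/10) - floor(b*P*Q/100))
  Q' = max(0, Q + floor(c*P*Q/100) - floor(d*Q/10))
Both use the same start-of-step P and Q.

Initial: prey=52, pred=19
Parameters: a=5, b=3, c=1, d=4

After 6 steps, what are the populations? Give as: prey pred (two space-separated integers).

Answer: 22 16

Derivation:
Step 1: prey: 52+26-29=49; pred: 19+9-7=21
Step 2: prey: 49+24-30=43; pred: 21+10-8=23
Step 3: prey: 43+21-29=35; pred: 23+9-9=23
Step 4: prey: 35+17-24=28; pred: 23+8-9=22
Step 5: prey: 28+14-18=24; pred: 22+6-8=20
Step 6: prey: 24+12-14=22; pred: 20+4-8=16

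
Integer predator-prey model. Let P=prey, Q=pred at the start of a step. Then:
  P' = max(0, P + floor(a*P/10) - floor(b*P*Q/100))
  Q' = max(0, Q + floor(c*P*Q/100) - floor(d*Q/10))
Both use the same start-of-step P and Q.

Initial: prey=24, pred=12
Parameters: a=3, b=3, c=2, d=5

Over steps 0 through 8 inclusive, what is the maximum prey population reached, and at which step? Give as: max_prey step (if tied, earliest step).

Answer: 27 8

Derivation:
Step 1: prey: 24+7-8=23; pred: 12+5-6=11
Step 2: prey: 23+6-7=22; pred: 11+5-5=11
Step 3: prey: 22+6-7=21; pred: 11+4-5=10
Step 4: prey: 21+6-6=21; pred: 10+4-5=9
Step 5: prey: 21+6-5=22; pred: 9+3-4=8
Step 6: prey: 22+6-5=23; pred: 8+3-4=7
Step 7: prey: 23+6-4=25; pred: 7+3-3=7
Step 8: prey: 25+7-5=27; pred: 7+3-3=7
Max prey = 27 at step 8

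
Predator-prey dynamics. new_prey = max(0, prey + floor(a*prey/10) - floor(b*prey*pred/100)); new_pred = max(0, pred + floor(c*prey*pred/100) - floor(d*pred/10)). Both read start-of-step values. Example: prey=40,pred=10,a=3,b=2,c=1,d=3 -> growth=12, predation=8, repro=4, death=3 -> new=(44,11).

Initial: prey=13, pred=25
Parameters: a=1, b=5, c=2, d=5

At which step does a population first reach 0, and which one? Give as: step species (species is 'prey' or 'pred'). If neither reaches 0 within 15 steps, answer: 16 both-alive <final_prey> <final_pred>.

Step 1: prey: 13+1-16=0; pred: 25+6-12=19
First extinction: prey at step 1

Answer: 1 prey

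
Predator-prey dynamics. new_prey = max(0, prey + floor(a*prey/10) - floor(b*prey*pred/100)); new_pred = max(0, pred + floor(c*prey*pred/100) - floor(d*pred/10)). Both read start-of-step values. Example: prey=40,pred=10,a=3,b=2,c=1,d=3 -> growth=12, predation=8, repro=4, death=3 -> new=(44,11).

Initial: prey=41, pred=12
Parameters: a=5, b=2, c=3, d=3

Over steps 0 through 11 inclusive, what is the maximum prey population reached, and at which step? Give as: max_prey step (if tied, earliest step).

Step 1: prey: 41+20-9=52; pred: 12+14-3=23
Step 2: prey: 52+26-23=55; pred: 23+35-6=52
Step 3: prey: 55+27-57=25; pred: 52+85-15=122
Step 4: prey: 25+12-61=0; pred: 122+91-36=177
Step 5: prey: 0+0-0=0; pred: 177+0-53=124
Step 6: prey: 0+0-0=0; pred: 124+0-37=87
Step 7: prey: 0+0-0=0; pred: 87+0-26=61
Step 8: prey: 0+0-0=0; pred: 61+0-18=43
Step 9: prey: 0+0-0=0; pred: 43+0-12=31
Step 10: prey: 0+0-0=0; pred: 31+0-9=22
Step 11: prey: 0+0-0=0; pred: 22+0-6=16
Max prey = 55 at step 2

Answer: 55 2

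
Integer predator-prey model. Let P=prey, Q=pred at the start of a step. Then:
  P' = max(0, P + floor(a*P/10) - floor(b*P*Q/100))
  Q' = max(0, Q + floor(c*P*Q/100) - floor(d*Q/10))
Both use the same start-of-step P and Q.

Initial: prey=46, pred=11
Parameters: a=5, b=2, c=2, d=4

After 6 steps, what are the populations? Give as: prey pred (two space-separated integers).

Step 1: prey: 46+23-10=59; pred: 11+10-4=17
Step 2: prey: 59+29-20=68; pred: 17+20-6=31
Step 3: prey: 68+34-42=60; pred: 31+42-12=61
Step 4: prey: 60+30-73=17; pred: 61+73-24=110
Step 5: prey: 17+8-37=0; pred: 110+37-44=103
Step 6: prey: 0+0-0=0; pred: 103+0-41=62

Answer: 0 62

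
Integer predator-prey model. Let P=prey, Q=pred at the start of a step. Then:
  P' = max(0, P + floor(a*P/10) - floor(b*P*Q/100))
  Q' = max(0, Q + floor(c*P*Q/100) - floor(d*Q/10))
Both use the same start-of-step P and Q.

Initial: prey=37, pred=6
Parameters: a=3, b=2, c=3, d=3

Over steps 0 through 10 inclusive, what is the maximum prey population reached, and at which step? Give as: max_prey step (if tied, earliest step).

Answer: 48 2

Derivation:
Step 1: prey: 37+11-4=44; pred: 6+6-1=11
Step 2: prey: 44+13-9=48; pred: 11+14-3=22
Step 3: prey: 48+14-21=41; pred: 22+31-6=47
Step 4: prey: 41+12-38=15; pred: 47+57-14=90
Step 5: prey: 15+4-27=0; pred: 90+40-27=103
Step 6: prey: 0+0-0=0; pred: 103+0-30=73
Step 7: prey: 0+0-0=0; pred: 73+0-21=52
Step 8: prey: 0+0-0=0; pred: 52+0-15=37
Step 9: prey: 0+0-0=0; pred: 37+0-11=26
Step 10: prey: 0+0-0=0; pred: 26+0-7=19
Max prey = 48 at step 2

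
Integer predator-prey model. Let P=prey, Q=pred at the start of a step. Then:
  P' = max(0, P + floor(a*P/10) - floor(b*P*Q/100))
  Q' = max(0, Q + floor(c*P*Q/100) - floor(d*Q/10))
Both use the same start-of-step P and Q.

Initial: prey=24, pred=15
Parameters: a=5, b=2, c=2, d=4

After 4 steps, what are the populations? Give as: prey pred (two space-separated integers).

Answer: 40 33

Derivation:
Step 1: prey: 24+12-7=29; pred: 15+7-6=16
Step 2: prey: 29+14-9=34; pred: 16+9-6=19
Step 3: prey: 34+17-12=39; pred: 19+12-7=24
Step 4: prey: 39+19-18=40; pred: 24+18-9=33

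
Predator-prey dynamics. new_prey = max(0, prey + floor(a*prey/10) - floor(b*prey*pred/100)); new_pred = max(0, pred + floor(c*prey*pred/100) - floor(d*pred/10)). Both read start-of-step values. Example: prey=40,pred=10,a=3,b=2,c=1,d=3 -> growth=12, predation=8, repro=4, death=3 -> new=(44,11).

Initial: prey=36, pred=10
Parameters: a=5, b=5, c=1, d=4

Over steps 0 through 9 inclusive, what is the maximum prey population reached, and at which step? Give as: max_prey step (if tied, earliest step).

Step 1: prey: 36+18-18=36; pred: 10+3-4=9
Step 2: prey: 36+18-16=38; pred: 9+3-3=9
Step 3: prey: 38+19-17=40; pred: 9+3-3=9
Step 4: prey: 40+20-18=42; pred: 9+3-3=9
Step 5: prey: 42+21-18=45; pred: 9+3-3=9
Step 6: prey: 45+22-20=47; pred: 9+4-3=10
Step 7: prey: 47+23-23=47; pred: 10+4-4=10
Step 8: prey: 47+23-23=47; pred: 10+4-4=10
Step 9: prey: 47+23-23=47; pred: 10+4-4=10
Max prey = 47 at step 6

Answer: 47 6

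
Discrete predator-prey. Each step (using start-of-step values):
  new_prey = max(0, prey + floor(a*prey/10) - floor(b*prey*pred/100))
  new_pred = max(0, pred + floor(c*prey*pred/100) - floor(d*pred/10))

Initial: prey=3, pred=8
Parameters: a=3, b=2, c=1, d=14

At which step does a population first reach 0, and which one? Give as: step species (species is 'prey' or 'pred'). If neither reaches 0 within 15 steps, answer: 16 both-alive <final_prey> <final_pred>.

Answer: 1 pred

Derivation:
Step 1: prey: 3+0-0=3; pred: 8+0-11=0
First extinction: pred at step 1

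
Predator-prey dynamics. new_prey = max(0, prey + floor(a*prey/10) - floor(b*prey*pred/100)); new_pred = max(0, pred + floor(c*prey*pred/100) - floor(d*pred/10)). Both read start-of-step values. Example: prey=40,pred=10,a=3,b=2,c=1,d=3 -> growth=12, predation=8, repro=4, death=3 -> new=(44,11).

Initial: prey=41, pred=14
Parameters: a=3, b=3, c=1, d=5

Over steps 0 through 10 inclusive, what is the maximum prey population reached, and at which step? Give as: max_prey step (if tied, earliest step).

Step 1: prey: 41+12-17=36; pred: 14+5-7=12
Step 2: prey: 36+10-12=34; pred: 12+4-6=10
Step 3: prey: 34+10-10=34; pred: 10+3-5=8
Step 4: prey: 34+10-8=36; pred: 8+2-4=6
Step 5: prey: 36+10-6=40; pred: 6+2-3=5
Step 6: prey: 40+12-6=46; pred: 5+2-2=5
Step 7: prey: 46+13-6=53; pred: 5+2-2=5
Step 8: prey: 53+15-7=61; pred: 5+2-2=5
Step 9: prey: 61+18-9=70; pred: 5+3-2=6
Step 10: prey: 70+21-12=79; pred: 6+4-3=7
Max prey = 79 at step 10

Answer: 79 10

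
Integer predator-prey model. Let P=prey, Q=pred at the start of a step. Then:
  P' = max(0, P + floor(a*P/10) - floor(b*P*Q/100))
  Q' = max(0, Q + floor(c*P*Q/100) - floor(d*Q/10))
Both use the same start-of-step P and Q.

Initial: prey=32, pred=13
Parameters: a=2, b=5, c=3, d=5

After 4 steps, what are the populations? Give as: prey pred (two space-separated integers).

Step 1: prey: 32+6-20=18; pred: 13+12-6=19
Step 2: prey: 18+3-17=4; pred: 19+10-9=20
Step 3: prey: 4+0-4=0; pred: 20+2-10=12
Step 4: prey: 0+0-0=0; pred: 12+0-6=6

Answer: 0 6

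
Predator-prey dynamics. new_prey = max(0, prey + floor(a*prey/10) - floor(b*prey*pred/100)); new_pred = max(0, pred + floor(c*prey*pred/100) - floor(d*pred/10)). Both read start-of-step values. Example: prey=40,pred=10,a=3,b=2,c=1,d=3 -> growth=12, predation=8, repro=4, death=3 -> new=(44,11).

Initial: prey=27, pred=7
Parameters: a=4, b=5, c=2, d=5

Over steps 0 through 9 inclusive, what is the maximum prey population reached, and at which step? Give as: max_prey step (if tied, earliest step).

Answer: 32 3

Derivation:
Step 1: prey: 27+10-9=28; pred: 7+3-3=7
Step 2: prey: 28+11-9=30; pred: 7+3-3=7
Step 3: prey: 30+12-10=32; pred: 7+4-3=8
Step 4: prey: 32+12-12=32; pred: 8+5-4=9
Step 5: prey: 32+12-14=30; pred: 9+5-4=10
Step 6: prey: 30+12-15=27; pred: 10+6-5=11
Step 7: prey: 27+10-14=23; pred: 11+5-5=11
Step 8: prey: 23+9-12=20; pred: 11+5-5=11
Step 9: prey: 20+8-11=17; pred: 11+4-5=10
Max prey = 32 at step 3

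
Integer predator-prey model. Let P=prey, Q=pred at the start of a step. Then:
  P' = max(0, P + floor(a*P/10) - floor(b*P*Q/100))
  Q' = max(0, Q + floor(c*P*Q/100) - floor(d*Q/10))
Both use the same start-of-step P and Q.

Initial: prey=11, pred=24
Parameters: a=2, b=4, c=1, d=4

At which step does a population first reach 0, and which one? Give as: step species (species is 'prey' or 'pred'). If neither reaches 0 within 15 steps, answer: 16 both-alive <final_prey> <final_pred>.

Answer: 16 both-alive 1 2

Derivation:
Step 1: prey: 11+2-10=3; pred: 24+2-9=17
Step 2: prey: 3+0-2=1; pred: 17+0-6=11
Step 3: prey: 1+0-0=1; pred: 11+0-4=7
Step 4: prey: 1+0-0=1; pred: 7+0-2=5
Step 5: prey: 1+0-0=1; pred: 5+0-2=3
Step 6: prey: 1+0-0=1; pred: 3+0-1=2
Step 7: prey: 1+0-0=1; pred: 2+0-0=2
Steps 8-15: state stable at prey=1, pred=2 (no change)
No extinction within 15 steps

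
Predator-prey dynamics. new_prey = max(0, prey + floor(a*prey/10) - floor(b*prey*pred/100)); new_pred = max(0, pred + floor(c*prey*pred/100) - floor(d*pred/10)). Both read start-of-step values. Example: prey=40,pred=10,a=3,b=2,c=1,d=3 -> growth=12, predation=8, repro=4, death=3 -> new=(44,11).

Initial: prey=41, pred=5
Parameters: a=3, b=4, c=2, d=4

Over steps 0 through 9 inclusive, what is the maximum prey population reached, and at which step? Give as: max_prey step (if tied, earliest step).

Step 1: prey: 41+12-8=45; pred: 5+4-2=7
Step 2: prey: 45+13-12=46; pred: 7+6-2=11
Step 3: prey: 46+13-20=39; pred: 11+10-4=17
Step 4: prey: 39+11-26=24; pred: 17+13-6=24
Step 5: prey: 24+7-23=8; pred: 24+11-9=26
Step 6: prey: 8+2-8=2; pred: 26+4-10=20
Step 7: prey: 2+0-1=1; pred: 20+0-8=12
Step 8: prey: 1+0-0=1; pred: 12+0-4=8
Step 9: prey: 1+0-0=1; pred: 8+0-3=5
Max prey = 46 at step 2

Answer: 46 2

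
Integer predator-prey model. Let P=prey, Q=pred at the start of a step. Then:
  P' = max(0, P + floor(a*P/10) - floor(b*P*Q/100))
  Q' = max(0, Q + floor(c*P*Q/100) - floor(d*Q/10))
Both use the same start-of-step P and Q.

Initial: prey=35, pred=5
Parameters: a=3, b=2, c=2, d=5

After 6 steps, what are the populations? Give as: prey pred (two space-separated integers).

Answer: 40 49

Derivation:
Step 1: prey: 35+10-3=42; pred: 5+3-2=6
Step 2: prey: 42+12-5=49; pred: 6+5-3=8
Step 3: prey: 49+14-7=56; pred: 8+7-4=11
Step 4: prey: 56+16-12=60; pred: 11+12-5=18
Step 5: prey: 60+18-21=57; pred: 18+21-9=30
Step 6: prey: 57+17-34=40; pred: 30+34-15=49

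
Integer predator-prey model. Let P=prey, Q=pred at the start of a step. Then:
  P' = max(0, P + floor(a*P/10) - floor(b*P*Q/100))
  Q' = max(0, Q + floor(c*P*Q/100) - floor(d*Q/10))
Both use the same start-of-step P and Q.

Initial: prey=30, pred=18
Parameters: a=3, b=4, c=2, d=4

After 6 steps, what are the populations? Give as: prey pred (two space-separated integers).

Answer: 2 4

Derivation:
Step 1: prey: 30+9-21=18; pred: 18+10-7=21
Step 2: prey: 18+5-15=8; pred: 21+7-8=20
Step 3: prey: 8+2-6=4; pred: 20+3-8=15
Step 4: prey: 4+1-2=3; pred: 15+1-6=10
Step 5: prey: 3+0-1=2; pred: 10+0-4=6
Step 6: prey: 2+0-0=2; pred: 6+0-2=4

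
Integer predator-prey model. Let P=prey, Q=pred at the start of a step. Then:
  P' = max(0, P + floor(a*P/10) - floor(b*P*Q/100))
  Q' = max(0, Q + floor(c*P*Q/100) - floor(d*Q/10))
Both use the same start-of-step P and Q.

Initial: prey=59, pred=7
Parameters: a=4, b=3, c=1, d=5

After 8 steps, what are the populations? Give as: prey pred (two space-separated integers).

Answer: 7 25

Derivation:
Step 1: prey: 59+23-12=70; pred: 7+4-3=8
Step 2: prey: 70+28-16=82; pred: 8+5-4=9
Step 3: prey: 82+32-22=92; pred: 9+7-4=12
Step 4: prey: 92+36-33=95; pred: 12+11-6=17
Step 5: prey: 95+38-48=85; pred: 17+16-8=25
Step 6: prey: 85+34-63=56; pred: 25+21-12=34
Step 7: prey: 56+22-57=21; pred: 34+19-17=36
Step 8: prey: 21+8-22=7; pred: 36+7-18=25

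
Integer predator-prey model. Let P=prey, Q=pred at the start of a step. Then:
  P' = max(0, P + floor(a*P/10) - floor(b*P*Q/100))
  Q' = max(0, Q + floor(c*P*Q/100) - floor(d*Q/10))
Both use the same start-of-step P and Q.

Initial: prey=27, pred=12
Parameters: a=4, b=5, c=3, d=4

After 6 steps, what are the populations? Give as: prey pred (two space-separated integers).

Step 1: prey: 27+10-16=21; pred: 12+9-4=17
Step 2: prey: 21+8-17=12; pred: 17+10-6=21
Step 3: prey: 12+4-12=4; pred: 21+7-8=20
Step 4: prey: 4+1-4=1; pred: 20+2-8=14
Step 5: prey: 1+0-0=1; pred: 14+0-5=9
Step 6: prey: 1+0-0=1; pred: 9+0-3=6

Answer: 1 6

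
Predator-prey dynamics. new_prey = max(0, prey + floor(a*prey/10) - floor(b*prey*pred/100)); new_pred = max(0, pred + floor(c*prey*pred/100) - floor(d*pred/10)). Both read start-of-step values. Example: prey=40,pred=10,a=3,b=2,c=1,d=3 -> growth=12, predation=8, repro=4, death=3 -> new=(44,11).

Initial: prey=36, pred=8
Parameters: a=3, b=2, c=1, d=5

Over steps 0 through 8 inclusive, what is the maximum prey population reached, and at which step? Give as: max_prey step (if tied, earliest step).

Step 1: prey: 36+10-5=41; pred: 8+2-4=6
Step 2: prey: 41+12-4=49; pred: 6+2-3=5
Step 3: prey: 49+14-4=59; pred: 5+2-2=5
Step 4: prey: 59+17-5=71; pred: 5+2-2=5
Step 5: prey: 71+21-7=85; pred: 5+3-2=6
Step 6: prey: 85+25-10=100; pred: 6+5-3=8
Step 7: prey: 100+30-16=114; pred: 8+8-4=12
Step 8: prey: 114+34-27=121; pred: 12+13-6=19
Max prey = 121 at step 8

Answer: 121 8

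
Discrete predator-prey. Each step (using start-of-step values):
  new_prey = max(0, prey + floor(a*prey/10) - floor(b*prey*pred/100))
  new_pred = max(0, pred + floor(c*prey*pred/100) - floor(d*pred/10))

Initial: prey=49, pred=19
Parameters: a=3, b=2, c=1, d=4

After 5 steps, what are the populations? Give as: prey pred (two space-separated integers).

Step 1: prey: 49+14-18=45; pred: 19+9-7=21
Step 2: prey: 45+13-18=40; pred: 21+9-8=22
Step 3: prey: 40+12-17=35; pred: 22+8-8=22
Step 4: prey: 35+10-15=30; pred: 22+7-8=21
Step 5: prey: 30+9-12=27; pred: 21+6-8=19

Answer: 27 19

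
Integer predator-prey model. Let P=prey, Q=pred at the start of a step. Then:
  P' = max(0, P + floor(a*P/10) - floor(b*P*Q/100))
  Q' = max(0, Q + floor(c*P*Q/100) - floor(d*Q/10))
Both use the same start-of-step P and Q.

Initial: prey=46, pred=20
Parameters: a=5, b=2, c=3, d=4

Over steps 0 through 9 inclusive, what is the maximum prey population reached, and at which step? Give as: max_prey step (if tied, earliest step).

Step 1: prey: 46+23-18=51; pred: 20+27-8=39
Step 2: prey: 51+25-39=37; pred: 39+59-15=83
Step 3: prey: 37+18-61=0; pred: 83+92-33=142
Step 4: prey: 0+0-0=0; pred: 142+0-56=86
Step 5: prey: 0+0-0=0; pred: 86+0-34=52
Step 6: prey: 0+0-0=0; pred: 52+0-20=32
Step 7: prey: 0+0-0=0; pred: 32+0-12=20
Step 8: prey: 0+0-0=0; pred: 20+0-8=12
Step 9: prey: 0+0-0=0; pred: 12+0-4=8
Max prey = 51 at step 1

Answer: 51 1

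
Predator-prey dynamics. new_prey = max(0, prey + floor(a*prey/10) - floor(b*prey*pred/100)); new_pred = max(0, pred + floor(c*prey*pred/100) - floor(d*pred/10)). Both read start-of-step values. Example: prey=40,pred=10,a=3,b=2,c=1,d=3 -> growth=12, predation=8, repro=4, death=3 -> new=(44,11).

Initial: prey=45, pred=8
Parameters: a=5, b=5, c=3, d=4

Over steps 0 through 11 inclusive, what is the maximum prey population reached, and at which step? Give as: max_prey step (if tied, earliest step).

Answer: 49 1

Derivation:
Step 1: prey: 45+22-18=49; pred: 8+10-3=15
Step 2: prey: 49+24-36=37; pred: 15+22-6=31
Step 3: prey: 37+18-57=0; pred: 31+34-12=53
Step 4: prey: 0+0-0=0; pred: 53+0-21=32
Step 5: prey: 0+0-0=0; pred: 32+0-12=20
Step 6: prey: 0+0-0=0; pred: 20+0-8=12
Step 7: prey: 0+0-0=0; pred: 12+0-4=8
Step 8: prey: 0+0-0=0; pred: 8+0-3=5
Step 9: prey: 0+0-0=0; pred: 5+0-2=3
Step 10: prey: 0+0-0=0; pred: 3+0-1=2
Step 11: prey: 0+0-0=0; pred: 2+0-0=2
Max prey = 49 at step 1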